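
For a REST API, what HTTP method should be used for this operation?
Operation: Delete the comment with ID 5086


GET = read, POST = create, PUT = update/replace, DELETE = remove
This operation is a removal.
DELETE


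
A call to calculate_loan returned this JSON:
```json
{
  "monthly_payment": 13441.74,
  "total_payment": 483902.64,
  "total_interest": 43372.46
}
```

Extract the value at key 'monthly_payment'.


13441.74


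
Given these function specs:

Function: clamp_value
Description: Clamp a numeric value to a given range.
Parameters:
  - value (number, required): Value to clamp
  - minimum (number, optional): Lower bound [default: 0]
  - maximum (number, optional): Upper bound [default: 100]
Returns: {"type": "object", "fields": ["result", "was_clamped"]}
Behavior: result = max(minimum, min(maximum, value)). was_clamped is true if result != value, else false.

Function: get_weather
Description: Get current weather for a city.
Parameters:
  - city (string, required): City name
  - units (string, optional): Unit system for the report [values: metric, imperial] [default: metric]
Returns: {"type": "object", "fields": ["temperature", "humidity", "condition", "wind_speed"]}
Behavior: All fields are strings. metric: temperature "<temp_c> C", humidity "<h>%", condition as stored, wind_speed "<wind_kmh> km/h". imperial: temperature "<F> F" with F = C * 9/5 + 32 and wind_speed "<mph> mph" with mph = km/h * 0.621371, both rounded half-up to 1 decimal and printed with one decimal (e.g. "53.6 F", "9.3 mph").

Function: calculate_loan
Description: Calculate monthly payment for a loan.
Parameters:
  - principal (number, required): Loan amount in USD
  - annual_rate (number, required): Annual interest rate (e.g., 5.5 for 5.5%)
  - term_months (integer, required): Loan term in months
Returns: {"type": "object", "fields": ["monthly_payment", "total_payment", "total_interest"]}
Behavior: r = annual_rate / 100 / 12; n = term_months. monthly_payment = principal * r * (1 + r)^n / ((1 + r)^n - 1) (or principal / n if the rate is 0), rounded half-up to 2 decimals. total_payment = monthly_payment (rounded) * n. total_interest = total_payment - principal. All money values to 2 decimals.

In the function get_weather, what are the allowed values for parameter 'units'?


The get_weather spec declares:
  - units (string, optional): Unit system for the report [values: metric, imperial] [default: metric]
Allowed values:
metric, imperial


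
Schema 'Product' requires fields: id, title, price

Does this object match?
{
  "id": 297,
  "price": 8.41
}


Checking required fields...
Missing: title
Invalid - missing required field 'title'


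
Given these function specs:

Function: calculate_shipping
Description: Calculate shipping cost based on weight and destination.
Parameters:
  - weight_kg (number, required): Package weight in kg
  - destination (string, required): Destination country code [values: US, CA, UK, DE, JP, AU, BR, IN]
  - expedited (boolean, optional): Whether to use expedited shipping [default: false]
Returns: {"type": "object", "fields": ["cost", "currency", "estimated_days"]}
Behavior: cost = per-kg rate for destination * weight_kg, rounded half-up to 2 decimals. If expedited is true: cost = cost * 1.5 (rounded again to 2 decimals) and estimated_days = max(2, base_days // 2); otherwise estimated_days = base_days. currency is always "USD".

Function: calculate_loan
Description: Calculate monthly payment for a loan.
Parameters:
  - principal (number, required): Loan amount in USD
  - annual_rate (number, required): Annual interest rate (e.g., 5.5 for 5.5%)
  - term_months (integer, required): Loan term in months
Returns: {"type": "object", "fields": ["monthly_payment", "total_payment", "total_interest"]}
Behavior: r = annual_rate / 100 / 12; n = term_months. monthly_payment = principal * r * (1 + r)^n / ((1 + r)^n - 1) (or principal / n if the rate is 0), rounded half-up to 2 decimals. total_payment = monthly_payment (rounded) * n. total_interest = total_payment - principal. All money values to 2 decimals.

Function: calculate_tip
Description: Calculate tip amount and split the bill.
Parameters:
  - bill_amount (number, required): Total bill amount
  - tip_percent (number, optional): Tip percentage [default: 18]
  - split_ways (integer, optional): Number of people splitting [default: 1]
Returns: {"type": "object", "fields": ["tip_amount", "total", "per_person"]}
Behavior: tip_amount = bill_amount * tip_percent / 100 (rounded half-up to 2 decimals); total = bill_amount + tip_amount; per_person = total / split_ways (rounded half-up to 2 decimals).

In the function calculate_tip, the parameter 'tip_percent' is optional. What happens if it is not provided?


The calculate_tip spec declares:
  - tip_percent (number, optional): Tip percentage [default: 18]
It defaults to 18


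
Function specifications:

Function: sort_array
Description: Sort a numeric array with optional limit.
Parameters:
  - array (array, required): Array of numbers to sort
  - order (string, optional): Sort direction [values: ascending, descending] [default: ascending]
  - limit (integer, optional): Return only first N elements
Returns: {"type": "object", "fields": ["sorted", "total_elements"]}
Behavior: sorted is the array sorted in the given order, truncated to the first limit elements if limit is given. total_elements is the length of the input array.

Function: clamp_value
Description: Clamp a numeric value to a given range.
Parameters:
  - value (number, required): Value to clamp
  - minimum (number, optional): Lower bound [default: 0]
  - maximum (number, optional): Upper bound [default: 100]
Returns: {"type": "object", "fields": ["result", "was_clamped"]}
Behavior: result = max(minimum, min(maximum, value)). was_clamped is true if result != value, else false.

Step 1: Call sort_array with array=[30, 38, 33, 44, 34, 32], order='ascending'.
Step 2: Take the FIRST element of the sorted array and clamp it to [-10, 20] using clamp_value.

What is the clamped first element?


Step 1: sort_array(order=ascending)
  sorted: [30, 32, 33, 34, 38, 44]
  -> first element = 30
Step 2: clamp_value(value=30, minimum=-10, maximum=20)
  result = max(-10, min(20, 30)) = max(-10, 20) = 20
  was_clamped = (20 != 30) = true
  -> result = 20
20


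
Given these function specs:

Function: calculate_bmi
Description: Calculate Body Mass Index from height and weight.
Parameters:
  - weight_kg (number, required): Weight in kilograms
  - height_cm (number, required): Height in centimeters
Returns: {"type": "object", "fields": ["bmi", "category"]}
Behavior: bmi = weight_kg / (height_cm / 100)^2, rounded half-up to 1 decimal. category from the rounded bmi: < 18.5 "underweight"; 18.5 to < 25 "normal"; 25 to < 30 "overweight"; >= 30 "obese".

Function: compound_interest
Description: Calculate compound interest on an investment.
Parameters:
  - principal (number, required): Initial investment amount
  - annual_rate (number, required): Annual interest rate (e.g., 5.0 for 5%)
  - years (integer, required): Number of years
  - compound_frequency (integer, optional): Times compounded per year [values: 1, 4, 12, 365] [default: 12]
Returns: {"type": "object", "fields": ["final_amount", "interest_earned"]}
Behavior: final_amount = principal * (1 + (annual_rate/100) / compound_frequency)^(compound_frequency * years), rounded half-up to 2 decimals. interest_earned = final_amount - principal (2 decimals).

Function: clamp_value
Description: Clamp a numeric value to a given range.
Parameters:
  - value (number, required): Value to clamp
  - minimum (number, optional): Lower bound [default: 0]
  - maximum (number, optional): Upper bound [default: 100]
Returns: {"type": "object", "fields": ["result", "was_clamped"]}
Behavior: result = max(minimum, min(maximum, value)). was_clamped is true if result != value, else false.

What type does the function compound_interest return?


The compound_interest spec declares Returns: {"type": "object", "fields": ["final_amount", "interest_earned"]}
Type:
object


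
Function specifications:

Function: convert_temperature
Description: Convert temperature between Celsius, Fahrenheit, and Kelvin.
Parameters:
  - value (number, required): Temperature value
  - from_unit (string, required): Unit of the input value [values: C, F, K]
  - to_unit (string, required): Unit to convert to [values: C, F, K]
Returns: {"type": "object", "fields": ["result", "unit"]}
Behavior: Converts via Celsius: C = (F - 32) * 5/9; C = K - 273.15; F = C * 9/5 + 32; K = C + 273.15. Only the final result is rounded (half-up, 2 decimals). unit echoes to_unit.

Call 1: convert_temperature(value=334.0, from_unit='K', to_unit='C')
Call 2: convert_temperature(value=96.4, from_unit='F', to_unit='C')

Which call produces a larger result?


Call 1:
  To C: 334 - 273.15 = 60.85
  Target is C: 60.85
  Round to 2 decimals: 60.85
  -> 60.85 C
Call 2:
  To C: (96.4 - 32) * 5/9 = 35.777778
  Target is C: 35.777778
  Round to 2 decimals: 35.78
  -> 35.78 C
Call 1 (60.85 C)


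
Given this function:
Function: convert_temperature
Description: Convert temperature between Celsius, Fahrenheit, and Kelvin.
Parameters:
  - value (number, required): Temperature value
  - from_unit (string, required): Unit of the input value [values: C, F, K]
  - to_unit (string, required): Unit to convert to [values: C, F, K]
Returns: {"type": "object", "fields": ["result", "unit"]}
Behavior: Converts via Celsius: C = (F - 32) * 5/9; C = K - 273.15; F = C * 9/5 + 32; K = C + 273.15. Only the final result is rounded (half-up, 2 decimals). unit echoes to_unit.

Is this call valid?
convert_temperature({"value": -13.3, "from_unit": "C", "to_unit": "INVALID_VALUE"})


Checking parameter values...
Parameter 'to_unit' has value 'INVALID_VALUE' not in allowed: C, F, K
Invalid - 'to_unit' must be one of C, F, K


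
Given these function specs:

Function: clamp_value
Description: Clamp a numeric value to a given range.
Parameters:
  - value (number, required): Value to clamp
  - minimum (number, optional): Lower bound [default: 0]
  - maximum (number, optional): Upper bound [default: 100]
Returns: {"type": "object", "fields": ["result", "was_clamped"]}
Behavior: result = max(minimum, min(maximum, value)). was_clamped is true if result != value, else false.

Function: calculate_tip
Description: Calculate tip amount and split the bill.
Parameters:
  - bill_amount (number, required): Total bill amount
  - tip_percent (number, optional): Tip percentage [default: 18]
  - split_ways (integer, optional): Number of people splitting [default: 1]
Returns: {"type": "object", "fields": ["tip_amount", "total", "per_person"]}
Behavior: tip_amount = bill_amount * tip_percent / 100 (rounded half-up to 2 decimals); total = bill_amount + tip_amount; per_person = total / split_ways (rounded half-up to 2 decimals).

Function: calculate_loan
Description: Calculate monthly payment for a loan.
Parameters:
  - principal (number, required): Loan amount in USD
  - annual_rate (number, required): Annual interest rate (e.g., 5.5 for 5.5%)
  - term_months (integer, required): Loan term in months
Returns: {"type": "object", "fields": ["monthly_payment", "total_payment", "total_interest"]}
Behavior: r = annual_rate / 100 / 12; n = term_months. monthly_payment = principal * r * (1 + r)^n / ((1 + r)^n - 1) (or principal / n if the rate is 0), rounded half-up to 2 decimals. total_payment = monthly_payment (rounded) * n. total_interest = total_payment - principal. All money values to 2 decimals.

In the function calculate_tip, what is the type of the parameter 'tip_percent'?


The calculate_tip spec declares:
  - tip_percent (number, optional): Tip percentage [default: 18]
Type:
number


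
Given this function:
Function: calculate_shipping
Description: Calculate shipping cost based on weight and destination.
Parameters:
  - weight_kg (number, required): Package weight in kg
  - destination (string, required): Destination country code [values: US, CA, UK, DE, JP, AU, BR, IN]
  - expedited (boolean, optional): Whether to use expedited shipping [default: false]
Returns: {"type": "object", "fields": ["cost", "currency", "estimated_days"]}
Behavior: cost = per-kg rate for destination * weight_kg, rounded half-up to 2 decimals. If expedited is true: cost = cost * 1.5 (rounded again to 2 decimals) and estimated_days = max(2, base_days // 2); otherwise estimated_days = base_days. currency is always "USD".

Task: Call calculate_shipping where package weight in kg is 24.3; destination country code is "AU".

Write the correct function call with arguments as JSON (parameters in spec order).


Mapping each described value to its parameter name:
  'Package weight in kg' -> weight_kg = 24.3
  'Destination country code' -> destination = "AU"
calculate_shipping({"weight_kg": 24.3, "destination": "AU"})


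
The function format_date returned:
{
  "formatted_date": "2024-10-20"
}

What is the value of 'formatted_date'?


2024-10-20


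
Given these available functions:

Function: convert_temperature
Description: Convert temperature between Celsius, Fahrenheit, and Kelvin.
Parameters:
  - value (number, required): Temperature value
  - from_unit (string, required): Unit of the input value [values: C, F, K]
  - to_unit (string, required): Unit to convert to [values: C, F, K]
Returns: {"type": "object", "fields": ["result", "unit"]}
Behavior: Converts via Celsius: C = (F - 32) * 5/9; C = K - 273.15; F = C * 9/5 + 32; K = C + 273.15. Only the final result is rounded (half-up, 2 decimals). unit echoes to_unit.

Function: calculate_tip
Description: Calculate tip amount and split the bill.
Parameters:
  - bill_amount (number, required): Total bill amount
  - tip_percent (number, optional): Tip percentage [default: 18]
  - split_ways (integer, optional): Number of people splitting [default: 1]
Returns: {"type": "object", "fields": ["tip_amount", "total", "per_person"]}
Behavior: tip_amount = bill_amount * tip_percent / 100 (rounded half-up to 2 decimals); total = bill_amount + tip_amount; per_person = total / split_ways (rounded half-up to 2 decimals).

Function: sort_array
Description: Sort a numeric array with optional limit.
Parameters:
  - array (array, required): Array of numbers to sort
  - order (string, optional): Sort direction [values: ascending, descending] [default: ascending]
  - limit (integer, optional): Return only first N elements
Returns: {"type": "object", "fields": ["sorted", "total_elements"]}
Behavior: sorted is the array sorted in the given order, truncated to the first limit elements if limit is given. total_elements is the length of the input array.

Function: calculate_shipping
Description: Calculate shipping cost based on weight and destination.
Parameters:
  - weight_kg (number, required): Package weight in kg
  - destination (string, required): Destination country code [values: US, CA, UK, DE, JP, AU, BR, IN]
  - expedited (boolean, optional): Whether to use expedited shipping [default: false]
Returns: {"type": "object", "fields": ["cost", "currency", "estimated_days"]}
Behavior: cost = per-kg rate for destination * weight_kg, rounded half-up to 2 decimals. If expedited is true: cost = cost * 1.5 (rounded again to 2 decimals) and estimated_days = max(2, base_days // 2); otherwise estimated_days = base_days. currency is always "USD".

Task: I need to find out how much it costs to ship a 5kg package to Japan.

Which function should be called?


The task needs a function whose description is: Calculate shipping cost based on weight and destination.
calculate_shipping


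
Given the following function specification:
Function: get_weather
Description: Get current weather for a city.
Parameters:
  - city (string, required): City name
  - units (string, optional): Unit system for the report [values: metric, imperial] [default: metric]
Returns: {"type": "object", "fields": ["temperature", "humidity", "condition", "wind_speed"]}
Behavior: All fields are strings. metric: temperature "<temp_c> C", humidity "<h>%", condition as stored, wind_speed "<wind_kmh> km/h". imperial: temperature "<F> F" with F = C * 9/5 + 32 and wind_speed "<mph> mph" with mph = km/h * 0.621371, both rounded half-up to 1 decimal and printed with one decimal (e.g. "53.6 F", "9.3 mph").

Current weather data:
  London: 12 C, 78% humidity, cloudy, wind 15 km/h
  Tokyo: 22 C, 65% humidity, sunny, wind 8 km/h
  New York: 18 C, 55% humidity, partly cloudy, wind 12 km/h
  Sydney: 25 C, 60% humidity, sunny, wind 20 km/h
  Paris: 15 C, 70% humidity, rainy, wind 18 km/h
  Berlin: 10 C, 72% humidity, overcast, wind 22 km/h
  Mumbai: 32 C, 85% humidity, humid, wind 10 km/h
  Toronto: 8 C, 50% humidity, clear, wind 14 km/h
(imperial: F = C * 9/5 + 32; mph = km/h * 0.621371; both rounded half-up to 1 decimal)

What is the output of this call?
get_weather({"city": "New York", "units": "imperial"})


New York record: 18 C, 55%, partly cloudy, 12 km/h
imperial: temperature = 18 * 9/5 + 32 = 64.4 -> 64.4 F
imperial: wind_speed = 12 * 0.621371 = 7.456452 -> 7.5 mph
Output:
{"temperature": "64.4 F", "humidity": "55%", "condition": "partly cloudy", "wind_speed": "7.5 mph"}


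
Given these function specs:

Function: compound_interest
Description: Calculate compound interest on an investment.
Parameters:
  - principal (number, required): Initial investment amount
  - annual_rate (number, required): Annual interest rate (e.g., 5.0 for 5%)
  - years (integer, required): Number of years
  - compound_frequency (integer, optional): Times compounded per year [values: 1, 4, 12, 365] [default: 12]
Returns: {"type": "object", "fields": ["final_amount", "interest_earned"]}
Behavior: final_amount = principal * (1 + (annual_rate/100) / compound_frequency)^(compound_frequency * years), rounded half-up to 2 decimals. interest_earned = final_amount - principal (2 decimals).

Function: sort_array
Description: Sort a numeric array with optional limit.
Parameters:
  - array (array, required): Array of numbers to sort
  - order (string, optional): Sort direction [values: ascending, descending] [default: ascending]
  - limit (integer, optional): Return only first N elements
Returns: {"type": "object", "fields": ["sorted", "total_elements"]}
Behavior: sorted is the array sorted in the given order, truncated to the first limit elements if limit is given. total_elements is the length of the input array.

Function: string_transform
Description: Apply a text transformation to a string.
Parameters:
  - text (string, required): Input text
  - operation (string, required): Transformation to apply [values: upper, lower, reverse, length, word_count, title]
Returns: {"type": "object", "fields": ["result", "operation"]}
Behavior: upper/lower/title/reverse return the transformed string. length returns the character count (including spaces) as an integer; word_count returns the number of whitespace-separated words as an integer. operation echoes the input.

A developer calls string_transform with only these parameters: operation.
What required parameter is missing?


Required parameters: text, operation
Provided: operation
Missing: text
text


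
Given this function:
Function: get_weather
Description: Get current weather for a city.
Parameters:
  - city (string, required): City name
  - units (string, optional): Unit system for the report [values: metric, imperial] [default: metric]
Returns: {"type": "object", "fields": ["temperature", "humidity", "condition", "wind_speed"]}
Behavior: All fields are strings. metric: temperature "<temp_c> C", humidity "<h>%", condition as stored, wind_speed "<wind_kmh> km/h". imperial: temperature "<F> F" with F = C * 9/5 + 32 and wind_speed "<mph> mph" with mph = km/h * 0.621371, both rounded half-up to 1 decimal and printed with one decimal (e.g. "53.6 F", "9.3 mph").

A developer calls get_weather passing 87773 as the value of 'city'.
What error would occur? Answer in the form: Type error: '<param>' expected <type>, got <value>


Spec: 'city' is declared as string; 87773 is an integer.
Type error: 'city' expected string, got 87773


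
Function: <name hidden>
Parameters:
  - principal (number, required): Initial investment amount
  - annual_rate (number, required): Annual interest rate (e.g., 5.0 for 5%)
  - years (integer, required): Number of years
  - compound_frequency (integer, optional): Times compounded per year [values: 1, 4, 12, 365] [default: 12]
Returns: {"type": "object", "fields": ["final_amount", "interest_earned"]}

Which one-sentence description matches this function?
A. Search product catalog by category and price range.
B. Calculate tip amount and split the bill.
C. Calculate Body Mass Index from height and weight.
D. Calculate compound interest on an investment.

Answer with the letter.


Parameters principal, annual_rate, years, compound_frequency and return ["final_amount", "interest_earned"] fit: Calculate compound interest on an investment.
D


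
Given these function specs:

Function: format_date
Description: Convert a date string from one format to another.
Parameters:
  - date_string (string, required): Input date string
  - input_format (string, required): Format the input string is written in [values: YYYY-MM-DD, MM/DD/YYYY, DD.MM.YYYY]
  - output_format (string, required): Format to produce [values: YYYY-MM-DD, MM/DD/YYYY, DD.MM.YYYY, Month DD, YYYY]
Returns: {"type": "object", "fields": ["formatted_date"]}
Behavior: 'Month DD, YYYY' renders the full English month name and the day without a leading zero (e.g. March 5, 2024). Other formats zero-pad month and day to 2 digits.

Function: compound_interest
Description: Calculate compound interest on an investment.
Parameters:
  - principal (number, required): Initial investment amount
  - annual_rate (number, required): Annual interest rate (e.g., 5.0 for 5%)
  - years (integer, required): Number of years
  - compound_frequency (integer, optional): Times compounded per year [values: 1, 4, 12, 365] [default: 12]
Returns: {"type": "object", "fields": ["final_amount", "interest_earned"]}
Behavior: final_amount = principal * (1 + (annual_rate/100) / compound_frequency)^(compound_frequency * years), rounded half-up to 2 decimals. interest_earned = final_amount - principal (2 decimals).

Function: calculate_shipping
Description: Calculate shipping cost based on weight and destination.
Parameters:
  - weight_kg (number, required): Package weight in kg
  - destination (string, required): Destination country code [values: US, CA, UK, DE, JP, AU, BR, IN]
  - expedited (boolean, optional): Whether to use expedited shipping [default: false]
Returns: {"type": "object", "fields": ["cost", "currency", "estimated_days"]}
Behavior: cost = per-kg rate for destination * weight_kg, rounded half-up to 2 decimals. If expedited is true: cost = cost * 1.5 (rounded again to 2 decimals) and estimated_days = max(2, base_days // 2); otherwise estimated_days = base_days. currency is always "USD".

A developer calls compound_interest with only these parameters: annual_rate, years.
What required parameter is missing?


Required parameters: principal, annual_rate, years
Provided: annual_rate, years
Missing: principal
principal


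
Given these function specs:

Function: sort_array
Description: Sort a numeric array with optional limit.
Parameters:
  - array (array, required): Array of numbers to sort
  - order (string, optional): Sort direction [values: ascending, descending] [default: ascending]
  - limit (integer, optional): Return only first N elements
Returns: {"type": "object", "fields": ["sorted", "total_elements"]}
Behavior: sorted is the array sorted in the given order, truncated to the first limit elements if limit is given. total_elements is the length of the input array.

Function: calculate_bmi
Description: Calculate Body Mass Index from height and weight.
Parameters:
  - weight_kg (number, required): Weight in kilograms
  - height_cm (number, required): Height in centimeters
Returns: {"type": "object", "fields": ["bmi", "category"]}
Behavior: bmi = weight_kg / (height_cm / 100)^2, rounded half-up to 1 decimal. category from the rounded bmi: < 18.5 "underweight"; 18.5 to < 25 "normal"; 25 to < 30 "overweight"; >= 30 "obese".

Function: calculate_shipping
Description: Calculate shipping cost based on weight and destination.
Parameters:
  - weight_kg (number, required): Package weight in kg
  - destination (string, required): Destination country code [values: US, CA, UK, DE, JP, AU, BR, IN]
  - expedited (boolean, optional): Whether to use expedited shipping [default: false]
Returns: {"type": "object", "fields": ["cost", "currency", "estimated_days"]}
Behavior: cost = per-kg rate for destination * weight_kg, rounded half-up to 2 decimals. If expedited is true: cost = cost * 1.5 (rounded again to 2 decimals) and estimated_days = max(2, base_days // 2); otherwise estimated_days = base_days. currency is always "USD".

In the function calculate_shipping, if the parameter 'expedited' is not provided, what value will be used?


The calculate_shipping spec declares:
  - expedited (boolean, optional): Whether to use expedited shipping [default: false]
Default:
false


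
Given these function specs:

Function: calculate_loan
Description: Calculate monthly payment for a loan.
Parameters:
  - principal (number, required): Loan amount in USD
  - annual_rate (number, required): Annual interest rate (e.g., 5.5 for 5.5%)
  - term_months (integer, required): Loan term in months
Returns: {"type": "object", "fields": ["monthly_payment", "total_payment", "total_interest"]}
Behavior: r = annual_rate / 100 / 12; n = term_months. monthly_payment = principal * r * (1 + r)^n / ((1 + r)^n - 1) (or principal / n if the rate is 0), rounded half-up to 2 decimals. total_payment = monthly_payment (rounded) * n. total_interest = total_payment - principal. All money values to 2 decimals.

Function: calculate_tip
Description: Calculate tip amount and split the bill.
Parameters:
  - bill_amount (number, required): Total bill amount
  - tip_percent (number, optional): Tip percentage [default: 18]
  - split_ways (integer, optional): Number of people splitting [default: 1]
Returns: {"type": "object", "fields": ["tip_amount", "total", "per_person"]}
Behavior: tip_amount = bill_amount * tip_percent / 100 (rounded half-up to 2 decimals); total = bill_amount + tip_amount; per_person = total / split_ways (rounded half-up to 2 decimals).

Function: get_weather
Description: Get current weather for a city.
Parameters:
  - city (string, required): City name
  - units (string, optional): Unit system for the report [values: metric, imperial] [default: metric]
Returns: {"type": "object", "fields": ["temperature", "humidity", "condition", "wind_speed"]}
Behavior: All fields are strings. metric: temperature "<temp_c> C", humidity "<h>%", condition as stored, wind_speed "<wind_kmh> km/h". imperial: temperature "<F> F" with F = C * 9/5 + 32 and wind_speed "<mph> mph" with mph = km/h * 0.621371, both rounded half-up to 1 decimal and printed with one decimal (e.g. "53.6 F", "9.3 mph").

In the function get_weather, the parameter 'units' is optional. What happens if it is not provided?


The get_weather spec declares:
  - units (string, optional): Unit system for the report [values: metric, imperial] [default: metric]
It defaults to metric


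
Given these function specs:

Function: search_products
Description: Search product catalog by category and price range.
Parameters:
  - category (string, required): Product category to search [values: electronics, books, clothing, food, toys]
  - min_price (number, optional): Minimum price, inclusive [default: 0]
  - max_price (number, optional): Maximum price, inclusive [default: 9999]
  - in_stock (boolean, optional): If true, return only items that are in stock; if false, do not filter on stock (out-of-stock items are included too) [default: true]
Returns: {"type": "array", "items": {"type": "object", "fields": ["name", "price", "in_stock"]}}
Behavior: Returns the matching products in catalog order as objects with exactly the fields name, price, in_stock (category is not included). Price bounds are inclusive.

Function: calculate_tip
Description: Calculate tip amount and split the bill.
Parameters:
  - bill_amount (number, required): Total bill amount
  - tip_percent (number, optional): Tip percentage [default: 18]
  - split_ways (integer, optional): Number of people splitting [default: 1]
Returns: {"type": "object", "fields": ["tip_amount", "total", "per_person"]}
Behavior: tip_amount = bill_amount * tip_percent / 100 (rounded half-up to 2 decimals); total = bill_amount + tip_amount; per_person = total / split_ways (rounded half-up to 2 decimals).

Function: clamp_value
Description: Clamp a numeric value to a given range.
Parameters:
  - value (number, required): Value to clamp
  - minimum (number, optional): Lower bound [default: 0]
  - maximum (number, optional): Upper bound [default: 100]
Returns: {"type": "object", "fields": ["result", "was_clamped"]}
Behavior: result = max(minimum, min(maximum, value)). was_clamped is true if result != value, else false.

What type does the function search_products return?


The search_products spec declares Returns: {"type": "array", "items": {"type": "object", "fields": ["name", "price", "in_stock"]}}
Type:
array


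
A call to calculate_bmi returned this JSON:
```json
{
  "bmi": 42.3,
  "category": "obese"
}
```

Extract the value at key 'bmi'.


42.3


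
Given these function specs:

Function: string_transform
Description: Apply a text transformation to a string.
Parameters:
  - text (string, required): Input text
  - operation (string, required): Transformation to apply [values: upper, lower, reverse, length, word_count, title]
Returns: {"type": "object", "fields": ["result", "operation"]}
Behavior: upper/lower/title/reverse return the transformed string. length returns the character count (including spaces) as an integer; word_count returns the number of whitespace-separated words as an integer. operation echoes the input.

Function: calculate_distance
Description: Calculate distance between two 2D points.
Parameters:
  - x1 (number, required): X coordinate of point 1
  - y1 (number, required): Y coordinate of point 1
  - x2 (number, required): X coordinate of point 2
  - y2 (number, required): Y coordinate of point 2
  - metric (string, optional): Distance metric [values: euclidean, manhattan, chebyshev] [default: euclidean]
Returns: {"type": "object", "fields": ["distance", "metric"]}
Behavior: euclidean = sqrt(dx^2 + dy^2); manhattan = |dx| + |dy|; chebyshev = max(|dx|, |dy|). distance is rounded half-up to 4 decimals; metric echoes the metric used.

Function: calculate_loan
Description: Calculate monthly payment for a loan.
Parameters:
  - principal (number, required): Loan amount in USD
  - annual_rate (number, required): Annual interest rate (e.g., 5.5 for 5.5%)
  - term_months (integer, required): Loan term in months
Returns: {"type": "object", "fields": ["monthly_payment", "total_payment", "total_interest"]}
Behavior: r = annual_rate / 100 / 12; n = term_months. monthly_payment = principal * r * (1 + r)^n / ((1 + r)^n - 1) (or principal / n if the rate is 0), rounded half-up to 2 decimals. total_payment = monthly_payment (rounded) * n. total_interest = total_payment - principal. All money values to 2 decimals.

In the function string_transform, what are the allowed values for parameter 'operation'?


The string_transform spec declares:
  - operation (string, required): Transformation to apply [values: upper, lower, reverse, length, word_count, title]
Allowed values:
upper, lower, reverse, length, word_count, title


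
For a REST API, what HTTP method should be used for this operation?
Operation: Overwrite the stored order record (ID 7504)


GET = read, POST = create, PUT = update/replace, DELETE = remove
This operation is an update/replace.
PUT


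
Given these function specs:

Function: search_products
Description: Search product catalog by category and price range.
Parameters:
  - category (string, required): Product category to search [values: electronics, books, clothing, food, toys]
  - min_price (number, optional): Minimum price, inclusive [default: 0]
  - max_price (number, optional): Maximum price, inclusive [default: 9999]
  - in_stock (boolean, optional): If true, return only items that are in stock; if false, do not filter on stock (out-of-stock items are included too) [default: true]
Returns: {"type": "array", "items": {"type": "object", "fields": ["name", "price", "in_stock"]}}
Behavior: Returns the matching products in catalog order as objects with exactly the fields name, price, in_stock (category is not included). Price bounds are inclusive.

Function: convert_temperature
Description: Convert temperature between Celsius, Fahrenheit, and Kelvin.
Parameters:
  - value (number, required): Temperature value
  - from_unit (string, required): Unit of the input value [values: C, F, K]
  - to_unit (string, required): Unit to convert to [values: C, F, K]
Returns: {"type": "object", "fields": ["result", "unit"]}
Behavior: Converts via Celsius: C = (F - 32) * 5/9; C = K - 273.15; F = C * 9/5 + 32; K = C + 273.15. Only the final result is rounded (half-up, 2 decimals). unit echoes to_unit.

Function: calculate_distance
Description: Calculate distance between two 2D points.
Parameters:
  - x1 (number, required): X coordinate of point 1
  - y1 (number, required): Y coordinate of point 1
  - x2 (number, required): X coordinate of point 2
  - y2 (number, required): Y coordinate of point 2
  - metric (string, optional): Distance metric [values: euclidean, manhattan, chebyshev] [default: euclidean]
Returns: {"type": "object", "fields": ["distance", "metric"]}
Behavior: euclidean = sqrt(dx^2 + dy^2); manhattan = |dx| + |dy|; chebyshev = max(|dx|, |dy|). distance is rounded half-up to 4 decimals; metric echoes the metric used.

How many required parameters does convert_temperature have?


Parameters of convert_temperature: value (required), from_unit (required), to_unit (required)
Required count:
3


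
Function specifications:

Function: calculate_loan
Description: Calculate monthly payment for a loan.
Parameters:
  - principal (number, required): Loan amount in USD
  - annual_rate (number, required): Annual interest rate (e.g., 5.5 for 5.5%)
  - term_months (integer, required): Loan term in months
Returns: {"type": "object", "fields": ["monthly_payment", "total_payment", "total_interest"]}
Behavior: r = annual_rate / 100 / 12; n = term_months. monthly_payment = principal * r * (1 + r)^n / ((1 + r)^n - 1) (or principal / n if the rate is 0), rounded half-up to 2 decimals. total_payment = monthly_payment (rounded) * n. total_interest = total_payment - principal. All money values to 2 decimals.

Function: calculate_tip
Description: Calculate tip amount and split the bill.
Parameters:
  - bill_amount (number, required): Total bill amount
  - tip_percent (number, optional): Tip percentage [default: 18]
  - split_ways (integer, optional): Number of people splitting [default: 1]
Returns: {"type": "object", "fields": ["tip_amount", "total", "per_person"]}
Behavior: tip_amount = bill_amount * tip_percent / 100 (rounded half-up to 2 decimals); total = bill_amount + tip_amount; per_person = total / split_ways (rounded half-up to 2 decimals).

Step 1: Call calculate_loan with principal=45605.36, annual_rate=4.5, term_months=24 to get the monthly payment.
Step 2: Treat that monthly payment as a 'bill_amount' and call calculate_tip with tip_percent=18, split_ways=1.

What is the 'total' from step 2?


Step 1: calculate_loan(principal=45605.36, annual_rate=4.5, term_months=24)
  r = 4.5 / 100 / 12 = 0.00375 (keep full precision)
  (1 + r)^24 = 1.09399012
  monthly_payment = 45605.36 * 0.00375 * 1.09399012 / (1.09399012 - 1) = 1990.574159 -> 1990.57
  total_payment = 1990.57 * 24 = 47773.68
  total_interest = 47773.68 - 45605.36 = 2168.32
  -> monthly_payment = 1990.57
Step 2: calculate_tip(bill_amount=1990.57, tip_percent=18, split_ways=1)
  tip_amount = 1990.57 * 18/100 = 358.3026 -> 358.30
  total = 1990.57 + 358.30 = 2348.87
  per_person = 2348.87 / 1 = 2348.87 -> 2348.87
  -> total = 2348.87
$2348.87


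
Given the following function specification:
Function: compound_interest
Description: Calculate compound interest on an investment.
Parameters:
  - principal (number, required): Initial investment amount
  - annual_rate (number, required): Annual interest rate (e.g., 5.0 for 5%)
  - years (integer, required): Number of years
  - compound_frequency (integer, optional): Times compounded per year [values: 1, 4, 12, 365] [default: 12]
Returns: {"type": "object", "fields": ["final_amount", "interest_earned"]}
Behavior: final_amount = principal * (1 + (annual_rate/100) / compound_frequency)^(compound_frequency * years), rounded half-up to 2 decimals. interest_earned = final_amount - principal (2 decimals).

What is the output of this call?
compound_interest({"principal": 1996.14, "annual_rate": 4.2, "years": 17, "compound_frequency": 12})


rate per period = 4.2/100/12 = 0.0035 (keep full precision); periods = 12 * 17 = 204
(1 + 0.0035)^204 = 2.03959938
final_amount = 1996.14 * 2.03959938 = 4071.325913 -> 4071.33
interest_earned = 4071.33 - 1996.14 = 2075.19
Output:
{"final_amount": 4071.33, "interest_earned": 2075.19}


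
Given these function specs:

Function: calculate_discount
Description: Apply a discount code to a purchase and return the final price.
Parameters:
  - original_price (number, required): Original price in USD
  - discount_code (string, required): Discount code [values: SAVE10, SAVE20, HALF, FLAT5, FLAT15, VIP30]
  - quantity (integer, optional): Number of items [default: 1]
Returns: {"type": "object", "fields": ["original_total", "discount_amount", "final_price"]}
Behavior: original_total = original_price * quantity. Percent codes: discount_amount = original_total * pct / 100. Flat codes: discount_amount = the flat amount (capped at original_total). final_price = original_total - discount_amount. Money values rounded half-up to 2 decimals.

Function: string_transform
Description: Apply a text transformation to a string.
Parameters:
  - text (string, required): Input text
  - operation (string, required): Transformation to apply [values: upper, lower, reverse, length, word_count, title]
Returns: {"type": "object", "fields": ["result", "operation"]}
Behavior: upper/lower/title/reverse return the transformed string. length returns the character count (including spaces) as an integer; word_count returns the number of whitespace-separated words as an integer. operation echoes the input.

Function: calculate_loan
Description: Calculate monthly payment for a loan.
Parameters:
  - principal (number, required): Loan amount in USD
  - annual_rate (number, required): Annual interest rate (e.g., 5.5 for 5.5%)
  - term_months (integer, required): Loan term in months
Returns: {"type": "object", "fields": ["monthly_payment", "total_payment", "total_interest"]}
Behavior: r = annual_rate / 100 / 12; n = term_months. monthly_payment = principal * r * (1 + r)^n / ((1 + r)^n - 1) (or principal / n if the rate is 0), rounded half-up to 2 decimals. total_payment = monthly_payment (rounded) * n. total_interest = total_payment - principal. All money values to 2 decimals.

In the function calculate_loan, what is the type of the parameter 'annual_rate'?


The calculate_loan spec declares:
  - annual_rate (number, required): Annual interest rate (e.g., 5.5 for 5.5%)
Type:
number


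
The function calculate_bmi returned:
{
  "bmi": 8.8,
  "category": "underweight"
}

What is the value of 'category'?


underweight


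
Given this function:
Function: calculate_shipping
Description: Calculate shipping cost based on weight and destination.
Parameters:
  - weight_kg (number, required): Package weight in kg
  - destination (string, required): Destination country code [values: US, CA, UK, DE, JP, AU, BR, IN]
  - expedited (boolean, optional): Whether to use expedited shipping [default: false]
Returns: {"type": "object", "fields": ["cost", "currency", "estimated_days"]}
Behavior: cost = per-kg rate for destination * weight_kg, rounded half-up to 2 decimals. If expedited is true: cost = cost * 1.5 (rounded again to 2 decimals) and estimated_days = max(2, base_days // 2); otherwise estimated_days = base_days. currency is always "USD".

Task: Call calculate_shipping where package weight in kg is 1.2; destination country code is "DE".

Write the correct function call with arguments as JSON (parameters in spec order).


Mapping each described value to its parameter name:
  'Package weight in kg' -> weight_kg = 1.2
  'Destination country code' -> destination = "DE"
calculate_shipping({"weight_kg": 1.2, "destination": "DE"})
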